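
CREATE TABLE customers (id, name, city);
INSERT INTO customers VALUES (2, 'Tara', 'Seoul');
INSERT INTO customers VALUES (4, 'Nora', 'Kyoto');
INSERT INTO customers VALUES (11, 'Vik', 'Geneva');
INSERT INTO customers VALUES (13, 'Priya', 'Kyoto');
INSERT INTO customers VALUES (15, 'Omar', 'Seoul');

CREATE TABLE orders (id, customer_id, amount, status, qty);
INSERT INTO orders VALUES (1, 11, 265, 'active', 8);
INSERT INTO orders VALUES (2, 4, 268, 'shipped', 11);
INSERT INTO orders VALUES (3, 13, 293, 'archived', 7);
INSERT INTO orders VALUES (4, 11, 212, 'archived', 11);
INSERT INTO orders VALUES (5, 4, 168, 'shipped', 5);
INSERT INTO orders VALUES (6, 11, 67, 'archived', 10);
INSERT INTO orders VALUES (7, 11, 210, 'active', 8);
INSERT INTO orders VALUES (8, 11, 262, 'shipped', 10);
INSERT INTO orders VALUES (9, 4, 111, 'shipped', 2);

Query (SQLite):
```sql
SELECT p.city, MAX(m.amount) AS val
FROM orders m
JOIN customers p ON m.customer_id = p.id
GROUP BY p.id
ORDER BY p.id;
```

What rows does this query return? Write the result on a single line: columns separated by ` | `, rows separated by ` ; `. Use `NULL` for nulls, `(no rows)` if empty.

Kyoto | 268 ; Geneva | 265 ; Kyoto | 293

Join each orders row to its customers via customer_id.
Group joined rows by customers.id; compute MAX(m.amount) per group.
  4: ids {2, 5, 9} → MAX(m.amount)=268
  11: ids {1, 4, 6, 7, 8} → MAX(m.amount)=265
  13: ids {3} → MAX(m.amount)=293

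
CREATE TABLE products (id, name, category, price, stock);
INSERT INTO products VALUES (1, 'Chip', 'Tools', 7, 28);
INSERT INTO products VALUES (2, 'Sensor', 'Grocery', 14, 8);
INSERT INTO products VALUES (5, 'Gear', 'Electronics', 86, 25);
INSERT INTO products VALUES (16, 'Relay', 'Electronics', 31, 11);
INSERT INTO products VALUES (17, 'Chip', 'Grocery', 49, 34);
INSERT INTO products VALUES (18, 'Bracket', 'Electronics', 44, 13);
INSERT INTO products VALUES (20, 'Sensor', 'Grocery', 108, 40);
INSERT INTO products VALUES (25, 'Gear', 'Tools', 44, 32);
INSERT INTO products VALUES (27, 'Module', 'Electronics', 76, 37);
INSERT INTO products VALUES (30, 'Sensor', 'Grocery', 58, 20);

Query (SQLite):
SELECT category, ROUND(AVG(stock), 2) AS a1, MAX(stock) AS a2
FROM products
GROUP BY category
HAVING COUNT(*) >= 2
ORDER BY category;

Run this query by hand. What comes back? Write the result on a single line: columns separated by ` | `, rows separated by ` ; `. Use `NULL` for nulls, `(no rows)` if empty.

Electronics | 21.5 | 37 ; Grocery | 25.5 | 40 ; Tools | 30 | 32

Group products by category.
Per group compute: ROUND(AVG(stock), 2), MAX(stock).
HAVING: drop groups with fewer than 2 rows.
  Electronics: ids {5, 16, 18, 27} → ROUND(AVG(stock), 2)=21.5, MAX(stock)=37
  Grocery: ids {2, 17, 20, 30} → ROUND(AVG(stock), 2)=25.5, MAX(stock)=40
  Tools: ids {1, 25} → ROUND(AVG(stock), 2)=30, MAX(stock)=32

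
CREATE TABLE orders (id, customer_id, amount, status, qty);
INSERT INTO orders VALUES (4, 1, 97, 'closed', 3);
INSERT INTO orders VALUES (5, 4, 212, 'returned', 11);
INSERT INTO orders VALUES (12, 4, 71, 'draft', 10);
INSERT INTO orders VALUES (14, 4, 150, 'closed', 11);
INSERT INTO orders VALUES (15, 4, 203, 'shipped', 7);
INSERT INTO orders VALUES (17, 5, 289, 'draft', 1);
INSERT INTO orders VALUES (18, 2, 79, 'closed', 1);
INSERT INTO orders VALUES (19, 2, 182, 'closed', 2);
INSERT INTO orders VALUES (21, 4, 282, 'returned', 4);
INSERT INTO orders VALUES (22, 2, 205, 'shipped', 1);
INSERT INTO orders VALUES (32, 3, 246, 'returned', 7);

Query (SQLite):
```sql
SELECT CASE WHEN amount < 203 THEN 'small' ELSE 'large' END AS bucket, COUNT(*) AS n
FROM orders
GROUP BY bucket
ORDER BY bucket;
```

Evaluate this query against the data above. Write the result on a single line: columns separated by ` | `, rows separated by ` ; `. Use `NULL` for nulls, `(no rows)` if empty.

large | 6 ; small | 5

Bucket rows by amount < 203 → 'small' else 'large'; count each bucket.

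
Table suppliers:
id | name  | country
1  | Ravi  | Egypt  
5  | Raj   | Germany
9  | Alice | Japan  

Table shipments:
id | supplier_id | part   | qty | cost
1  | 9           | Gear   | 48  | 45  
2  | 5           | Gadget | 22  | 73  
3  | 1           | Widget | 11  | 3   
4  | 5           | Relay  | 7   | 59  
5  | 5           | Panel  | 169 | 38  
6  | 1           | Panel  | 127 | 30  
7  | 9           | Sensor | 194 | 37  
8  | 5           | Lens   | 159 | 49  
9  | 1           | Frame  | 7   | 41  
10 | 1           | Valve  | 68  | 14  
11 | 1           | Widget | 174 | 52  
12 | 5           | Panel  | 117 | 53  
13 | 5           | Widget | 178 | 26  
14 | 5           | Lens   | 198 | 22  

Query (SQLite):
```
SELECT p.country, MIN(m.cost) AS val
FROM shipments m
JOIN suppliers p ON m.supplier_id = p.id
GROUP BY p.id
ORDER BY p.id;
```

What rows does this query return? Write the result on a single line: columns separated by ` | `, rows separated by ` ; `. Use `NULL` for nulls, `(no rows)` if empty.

Join each shipments row to its suppliers via supplier_id.
Group joined rows by suppliers.id; compute MIN(m.cost) per group.
  1: ids {3, 6, 9, 10, 11} → MIN(m.cost)=3
  5: ids {2, 4, 5, 8, 12, 13, 14} → MIN(m.cost)=22
  9: ids {1, 7} → MIN(m.cost)=37

Egypt | 3 ; Germany | 22 ; Japan | 37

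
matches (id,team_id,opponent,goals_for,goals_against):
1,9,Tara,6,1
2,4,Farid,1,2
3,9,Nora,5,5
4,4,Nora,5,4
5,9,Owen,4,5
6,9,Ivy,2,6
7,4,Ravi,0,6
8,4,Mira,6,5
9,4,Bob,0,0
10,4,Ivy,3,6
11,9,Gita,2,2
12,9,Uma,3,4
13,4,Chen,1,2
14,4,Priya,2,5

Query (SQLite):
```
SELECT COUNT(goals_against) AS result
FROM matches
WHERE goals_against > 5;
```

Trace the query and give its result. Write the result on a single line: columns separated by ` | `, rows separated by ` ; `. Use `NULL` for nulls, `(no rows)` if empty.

3

Rows where goals_against > 5 → goals_against values: [6, 6, 6].
COUNT(goals_against) counts non-NULL values → 3.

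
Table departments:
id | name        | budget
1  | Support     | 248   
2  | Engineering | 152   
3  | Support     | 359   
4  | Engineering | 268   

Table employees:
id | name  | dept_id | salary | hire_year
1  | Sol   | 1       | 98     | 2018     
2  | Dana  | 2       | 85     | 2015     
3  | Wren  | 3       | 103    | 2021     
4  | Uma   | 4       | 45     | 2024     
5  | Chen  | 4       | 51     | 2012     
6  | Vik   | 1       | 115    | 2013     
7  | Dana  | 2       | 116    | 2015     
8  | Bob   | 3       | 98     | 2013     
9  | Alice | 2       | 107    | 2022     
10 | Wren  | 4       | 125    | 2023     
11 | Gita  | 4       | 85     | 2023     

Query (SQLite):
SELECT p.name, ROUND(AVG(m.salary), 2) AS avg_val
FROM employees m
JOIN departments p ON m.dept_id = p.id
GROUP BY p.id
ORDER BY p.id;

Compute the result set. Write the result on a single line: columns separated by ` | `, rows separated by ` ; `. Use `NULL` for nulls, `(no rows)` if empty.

Join each employees row to its departments via dept_id.
Group joined rows by departments.id; compute ROUND(AVG(m.salary), 2) per group.
  1: ids {1, 6} → ROUND(AVG(m.salary), 2)=106.5
  2: ids {2, 7, 9} → ROUND(AVG(m.salary), 2)=102.67
  3: ids {3, 8} → ROUND(AVG(m.salary), 2)=100.5
  4: ids {4, 5, 10, 11} → ROUND(AVG(m.salary), 2)=76.5

Support | 106.5 ; Engineering | 102.67 ; Support | 100.5 ; Engineering | 76.5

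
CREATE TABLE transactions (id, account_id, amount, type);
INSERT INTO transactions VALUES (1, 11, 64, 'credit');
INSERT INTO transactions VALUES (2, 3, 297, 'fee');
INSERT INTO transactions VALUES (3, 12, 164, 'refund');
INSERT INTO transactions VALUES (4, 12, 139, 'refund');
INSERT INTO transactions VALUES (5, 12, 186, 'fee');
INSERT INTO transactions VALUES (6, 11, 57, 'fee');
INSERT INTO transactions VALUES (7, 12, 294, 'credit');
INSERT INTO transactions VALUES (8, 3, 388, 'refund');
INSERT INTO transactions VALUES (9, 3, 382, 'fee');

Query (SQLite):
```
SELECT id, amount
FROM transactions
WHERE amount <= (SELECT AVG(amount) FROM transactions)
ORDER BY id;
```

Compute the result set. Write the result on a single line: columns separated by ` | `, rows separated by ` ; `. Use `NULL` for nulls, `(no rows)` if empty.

1 | 64 ; 3 | 164 ; 4 | 139 ; 5 | 186 ; 6 | 57

Scalar subquery: AVG(amount) over all transactions rows = 219.0.
Keep rows where amount <= that value.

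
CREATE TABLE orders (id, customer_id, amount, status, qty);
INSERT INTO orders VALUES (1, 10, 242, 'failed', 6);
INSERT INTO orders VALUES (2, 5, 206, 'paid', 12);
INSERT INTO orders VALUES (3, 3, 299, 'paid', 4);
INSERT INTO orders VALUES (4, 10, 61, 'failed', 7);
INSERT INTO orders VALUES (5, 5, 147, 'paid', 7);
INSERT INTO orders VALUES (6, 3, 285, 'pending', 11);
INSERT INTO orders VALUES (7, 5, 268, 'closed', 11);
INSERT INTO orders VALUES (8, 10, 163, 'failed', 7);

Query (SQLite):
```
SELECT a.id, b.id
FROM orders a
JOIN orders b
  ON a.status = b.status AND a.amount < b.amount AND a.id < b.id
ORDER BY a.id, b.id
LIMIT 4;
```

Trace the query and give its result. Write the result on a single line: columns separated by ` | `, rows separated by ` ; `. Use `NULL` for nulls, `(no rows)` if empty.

2 | 3 ; 4 | 8

Pairs (a,b) with same status, a.amount < b.amount, a.id < b.id.
status groups: closed:{7} failed:{1,4,8} paid:{2,3,5} pending:{6}
Ordered by (a.id, b.id); first 4.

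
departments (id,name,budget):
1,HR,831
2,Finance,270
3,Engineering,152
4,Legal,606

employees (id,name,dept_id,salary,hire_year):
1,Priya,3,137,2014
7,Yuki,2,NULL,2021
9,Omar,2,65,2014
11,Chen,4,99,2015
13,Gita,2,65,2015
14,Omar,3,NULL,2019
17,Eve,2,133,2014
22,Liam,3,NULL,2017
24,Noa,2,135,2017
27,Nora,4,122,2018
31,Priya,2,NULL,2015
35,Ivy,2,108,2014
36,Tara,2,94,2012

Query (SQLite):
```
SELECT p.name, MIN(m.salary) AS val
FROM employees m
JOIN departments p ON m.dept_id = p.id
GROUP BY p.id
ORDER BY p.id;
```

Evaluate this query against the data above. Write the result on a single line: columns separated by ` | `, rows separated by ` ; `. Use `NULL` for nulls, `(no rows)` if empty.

Join each employees row to its departments via dept_id.
Group joined rows by departments.id; compute MIN(m.salary) per group.
  2: ids {7, 9, 13, 17, 24, 31, 35, 36} → MIN(m.salary)=65
  3: ids {1, 14, 22} → MIN(m.salary)=137
  4: ids {11, 27} → MIN(m.salary)=99

Finance | 65 ; Engineering | 137 ; Legal | 99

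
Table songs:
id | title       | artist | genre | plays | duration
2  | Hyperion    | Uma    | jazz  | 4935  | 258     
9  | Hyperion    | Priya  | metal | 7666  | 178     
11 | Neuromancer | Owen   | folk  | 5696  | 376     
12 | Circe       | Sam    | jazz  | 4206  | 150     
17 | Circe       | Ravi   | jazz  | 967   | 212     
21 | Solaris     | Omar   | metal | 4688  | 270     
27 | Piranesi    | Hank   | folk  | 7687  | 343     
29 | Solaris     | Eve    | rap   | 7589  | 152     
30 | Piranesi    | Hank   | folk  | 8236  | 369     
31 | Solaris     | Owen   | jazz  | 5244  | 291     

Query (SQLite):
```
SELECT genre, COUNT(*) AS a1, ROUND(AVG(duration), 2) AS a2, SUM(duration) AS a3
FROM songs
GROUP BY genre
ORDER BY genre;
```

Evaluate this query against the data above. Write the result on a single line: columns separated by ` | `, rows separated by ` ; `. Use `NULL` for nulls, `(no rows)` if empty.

folk | 3 | 362.67 | 1088 ; jazz | 4 | 227.75 | 911 ; metal | 2 | 224 | 448 ; rap | 1 | 152 | 152

Group songs by genre.
Per group compute: COUNT(*), ROUND(AVG(duration), 2), SUM(duration).
  folk: ids {11, 27, 30} → COUNT(*)=3, ROUND(AVG(duration), 2)=362.67, SUM(duration)=1088
  jazz: ids {2, 12, 17, 31} → COUNT(*)=4, ROUND(AVG(duration), 2)=227.75, SUM(duration)=911
  metal: ids {9, 21} → COUNT(*)=2, ROUND(AVG(duration), 2)=224, SUM(duration)=448
  rap: ids {29} → COUNT(*)=1, ROUND(AVG(duration), 2)=152, SUM(duration)=152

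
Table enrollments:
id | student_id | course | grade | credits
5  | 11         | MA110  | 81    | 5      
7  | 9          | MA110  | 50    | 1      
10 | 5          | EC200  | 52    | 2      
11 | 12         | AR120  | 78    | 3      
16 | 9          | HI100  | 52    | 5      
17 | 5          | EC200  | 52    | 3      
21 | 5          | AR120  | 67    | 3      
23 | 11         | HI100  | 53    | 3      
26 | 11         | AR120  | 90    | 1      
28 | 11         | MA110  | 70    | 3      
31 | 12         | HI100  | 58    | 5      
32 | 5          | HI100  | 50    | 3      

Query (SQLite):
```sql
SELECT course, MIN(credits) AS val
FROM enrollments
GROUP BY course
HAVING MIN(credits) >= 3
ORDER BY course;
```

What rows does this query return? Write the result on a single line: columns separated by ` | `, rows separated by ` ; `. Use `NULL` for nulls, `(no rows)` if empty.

Partition enrollments by course; compute MIN(credits) within each group.
HAVING: keep groups where MIN(credits) >= 3.
  AR120: ids {11, 21, 26} → MIN(credits)=1
  EC200: ids {10, 17} → MIN(credits)=2
  HI100: ids {16, 23, 31, 32} → MIN(credits)=3
  MA110: ids {5, 7, 28} → MIN(credits)=1

HI100 | 3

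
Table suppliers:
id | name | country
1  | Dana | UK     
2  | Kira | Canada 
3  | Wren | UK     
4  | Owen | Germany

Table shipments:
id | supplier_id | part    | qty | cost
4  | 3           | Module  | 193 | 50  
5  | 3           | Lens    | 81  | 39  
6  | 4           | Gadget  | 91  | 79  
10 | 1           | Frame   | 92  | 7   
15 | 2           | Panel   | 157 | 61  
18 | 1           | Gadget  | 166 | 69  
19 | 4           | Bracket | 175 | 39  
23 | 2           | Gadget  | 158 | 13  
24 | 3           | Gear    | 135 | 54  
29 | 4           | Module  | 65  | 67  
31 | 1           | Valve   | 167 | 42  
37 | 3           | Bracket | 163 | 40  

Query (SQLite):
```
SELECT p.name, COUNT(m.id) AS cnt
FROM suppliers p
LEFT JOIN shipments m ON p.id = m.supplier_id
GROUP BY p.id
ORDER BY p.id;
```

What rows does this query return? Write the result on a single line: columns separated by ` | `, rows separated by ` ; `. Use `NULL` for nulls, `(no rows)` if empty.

LEFT JOIN keeps every suppliers row; unmatched ones get NULL for shipments columns.
Group by suppliers.id and compute COUNT(m.id). COUNT(col) of an all-NULL group is 0.
  1: ids {10, 18, 31} → COUNT(m.id)=3
  2: ids {15, 23} → COUNT(m.id)=2
  3: ids {4, 5, 24, 37} → COUNT(m.id)=4
  4: ids {6, 19, 29} → COUNT(m.id)=3

Dana | 3 ; Kira | 2 ; Wren | 4 ; Owen | 3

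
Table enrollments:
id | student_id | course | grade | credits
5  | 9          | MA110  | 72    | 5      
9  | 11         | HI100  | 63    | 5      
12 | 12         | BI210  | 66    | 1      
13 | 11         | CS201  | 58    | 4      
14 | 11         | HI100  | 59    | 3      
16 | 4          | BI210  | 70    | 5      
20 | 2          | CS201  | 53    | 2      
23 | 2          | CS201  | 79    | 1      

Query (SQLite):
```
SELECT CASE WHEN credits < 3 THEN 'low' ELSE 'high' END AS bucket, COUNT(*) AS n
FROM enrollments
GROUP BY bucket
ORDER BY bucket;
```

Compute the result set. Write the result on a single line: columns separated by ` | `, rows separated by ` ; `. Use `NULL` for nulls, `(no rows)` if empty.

high | 5 ; low | 3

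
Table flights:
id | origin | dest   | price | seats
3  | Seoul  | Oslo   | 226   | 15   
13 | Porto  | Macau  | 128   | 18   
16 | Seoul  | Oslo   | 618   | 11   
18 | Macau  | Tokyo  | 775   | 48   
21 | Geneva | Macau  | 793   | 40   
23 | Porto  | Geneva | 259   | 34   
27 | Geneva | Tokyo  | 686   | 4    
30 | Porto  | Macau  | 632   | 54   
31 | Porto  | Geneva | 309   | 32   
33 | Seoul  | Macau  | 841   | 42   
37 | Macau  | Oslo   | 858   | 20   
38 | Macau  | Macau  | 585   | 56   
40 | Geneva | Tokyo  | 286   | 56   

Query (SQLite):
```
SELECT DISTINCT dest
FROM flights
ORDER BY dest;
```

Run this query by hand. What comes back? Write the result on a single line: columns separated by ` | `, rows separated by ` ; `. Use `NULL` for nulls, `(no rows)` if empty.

Collect distinct dest values from flights.

Geneva ; Macau ; Oslo ; Tokyo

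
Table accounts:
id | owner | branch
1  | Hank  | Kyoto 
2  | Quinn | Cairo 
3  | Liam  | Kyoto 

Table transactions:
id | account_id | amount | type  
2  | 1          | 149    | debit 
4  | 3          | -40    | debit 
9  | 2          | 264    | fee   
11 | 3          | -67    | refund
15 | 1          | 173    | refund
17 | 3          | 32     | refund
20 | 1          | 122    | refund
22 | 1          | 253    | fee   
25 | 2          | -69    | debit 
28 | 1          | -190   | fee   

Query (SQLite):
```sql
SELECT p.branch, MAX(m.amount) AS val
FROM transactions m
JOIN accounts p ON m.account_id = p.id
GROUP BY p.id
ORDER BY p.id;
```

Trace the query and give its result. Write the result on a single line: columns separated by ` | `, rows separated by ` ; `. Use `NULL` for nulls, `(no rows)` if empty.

Kyoto | 253 ; Cairo | 264 ; Kyoto | 32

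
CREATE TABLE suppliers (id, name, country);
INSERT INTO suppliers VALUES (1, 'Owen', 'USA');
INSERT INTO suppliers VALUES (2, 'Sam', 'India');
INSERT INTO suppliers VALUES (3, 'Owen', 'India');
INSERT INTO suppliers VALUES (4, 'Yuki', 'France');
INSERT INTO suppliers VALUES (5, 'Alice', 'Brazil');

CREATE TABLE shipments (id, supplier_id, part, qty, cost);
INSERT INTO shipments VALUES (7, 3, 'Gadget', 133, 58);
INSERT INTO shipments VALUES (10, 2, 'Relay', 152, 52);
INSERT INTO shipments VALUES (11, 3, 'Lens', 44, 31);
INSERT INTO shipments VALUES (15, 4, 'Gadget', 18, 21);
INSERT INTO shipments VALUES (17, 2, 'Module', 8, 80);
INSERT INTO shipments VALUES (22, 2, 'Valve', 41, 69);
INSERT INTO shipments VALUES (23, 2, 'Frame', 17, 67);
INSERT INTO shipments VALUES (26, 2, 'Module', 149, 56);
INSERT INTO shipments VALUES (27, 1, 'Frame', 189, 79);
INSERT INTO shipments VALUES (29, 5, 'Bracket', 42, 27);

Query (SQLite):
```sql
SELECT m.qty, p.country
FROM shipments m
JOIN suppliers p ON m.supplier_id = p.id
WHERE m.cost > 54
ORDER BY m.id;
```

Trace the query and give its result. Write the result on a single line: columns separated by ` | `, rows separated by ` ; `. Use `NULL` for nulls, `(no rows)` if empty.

Each shipments row matches the suppliers row where supplier_id = suppliers.id.
Then keep rows with m.cost > 54.

133 | India ; 8 | India ; 41 | India ; 17 | India ; 149 | India ; 189 | USA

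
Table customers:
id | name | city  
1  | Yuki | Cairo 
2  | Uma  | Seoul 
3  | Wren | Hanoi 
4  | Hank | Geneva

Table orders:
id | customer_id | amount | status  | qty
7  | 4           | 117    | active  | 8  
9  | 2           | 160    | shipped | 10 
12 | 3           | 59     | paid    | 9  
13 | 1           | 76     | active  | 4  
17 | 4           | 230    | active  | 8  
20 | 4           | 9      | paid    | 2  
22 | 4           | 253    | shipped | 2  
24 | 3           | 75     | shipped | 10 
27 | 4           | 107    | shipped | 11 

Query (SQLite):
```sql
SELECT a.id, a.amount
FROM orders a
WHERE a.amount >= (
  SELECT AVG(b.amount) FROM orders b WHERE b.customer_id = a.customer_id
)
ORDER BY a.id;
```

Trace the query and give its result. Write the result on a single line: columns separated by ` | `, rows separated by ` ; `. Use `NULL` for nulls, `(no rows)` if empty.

For each orders row a, compute AVG(amount) over rows sharing a.customer_id.
Keep row a if a.amount >= that per-group AVG.
  customer_id=1: AVG(amount) = 76.0
  customer_id=2: AVG(amount) = 160.0
  customer_id=3: AVG(amount) = 67.0
  customer_id=4: AVG(amount) = 143.2

9 | 160 ; 13 | 76 ; 17 | 230 ; 22 | 253 ; 24 | 75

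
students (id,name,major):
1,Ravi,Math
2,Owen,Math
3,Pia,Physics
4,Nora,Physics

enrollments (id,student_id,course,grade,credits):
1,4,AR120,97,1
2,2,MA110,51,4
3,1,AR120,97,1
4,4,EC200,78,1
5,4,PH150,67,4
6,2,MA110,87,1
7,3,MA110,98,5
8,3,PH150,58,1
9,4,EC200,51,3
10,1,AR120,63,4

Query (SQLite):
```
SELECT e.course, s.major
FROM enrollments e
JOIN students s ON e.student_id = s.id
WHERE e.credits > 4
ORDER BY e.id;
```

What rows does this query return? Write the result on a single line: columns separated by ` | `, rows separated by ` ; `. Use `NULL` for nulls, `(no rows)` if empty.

Each enrollments row matches the students row where student_id = students.id.
Then keep rows with e.credits > 4.

MA110 | Physics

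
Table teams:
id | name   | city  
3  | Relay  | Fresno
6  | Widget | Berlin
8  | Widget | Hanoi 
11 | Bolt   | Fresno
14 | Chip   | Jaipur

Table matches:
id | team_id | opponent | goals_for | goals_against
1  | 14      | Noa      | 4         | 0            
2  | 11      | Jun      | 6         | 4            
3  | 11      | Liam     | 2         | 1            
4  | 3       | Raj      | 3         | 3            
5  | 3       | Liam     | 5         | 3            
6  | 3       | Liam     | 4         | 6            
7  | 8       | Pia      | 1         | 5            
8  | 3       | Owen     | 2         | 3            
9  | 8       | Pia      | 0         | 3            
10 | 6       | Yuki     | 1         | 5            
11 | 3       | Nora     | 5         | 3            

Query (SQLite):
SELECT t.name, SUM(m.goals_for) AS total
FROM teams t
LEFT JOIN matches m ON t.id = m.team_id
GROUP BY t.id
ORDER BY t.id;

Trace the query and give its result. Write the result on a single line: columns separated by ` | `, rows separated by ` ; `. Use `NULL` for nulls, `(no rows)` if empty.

Relay | 19 ; Widget | 1 ; Widget | 1 ; Bolt | 8 ; Chip | 4

LEFT JOIN keeps every teams row; unmatched ones get NULL for matches columns.
Group by teams.id and compute SUM(m.goals_for). SUM over an all-NULL group is NULL.
  3: ids {4, 5, 6, 8, 11} → SUM(m.goals_for)=19
  6: ids {10} → SUM(m.goals_for)=1
  8: ids {7, 9} → SUM(m.goals_for)=1
  11: ids {2, 3} → SUM(m.goals_for)=8
  14: ids {1} → SUM(m.goals_for)=4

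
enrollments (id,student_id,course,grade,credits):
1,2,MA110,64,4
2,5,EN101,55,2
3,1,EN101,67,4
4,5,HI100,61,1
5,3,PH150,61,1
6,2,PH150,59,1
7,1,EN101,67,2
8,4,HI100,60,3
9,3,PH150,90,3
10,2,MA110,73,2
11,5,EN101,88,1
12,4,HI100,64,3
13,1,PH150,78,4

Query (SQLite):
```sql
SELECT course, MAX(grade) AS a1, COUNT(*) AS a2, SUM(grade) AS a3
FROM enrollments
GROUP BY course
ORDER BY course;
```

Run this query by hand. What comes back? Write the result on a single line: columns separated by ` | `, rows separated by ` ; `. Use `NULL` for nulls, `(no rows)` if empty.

EN101 | 88 | 4 | 277 ; HI100 | 64 | 3 | 185 ; MA110 | 73 | 2 | 137 ; PH150 | 90 | 4 | 288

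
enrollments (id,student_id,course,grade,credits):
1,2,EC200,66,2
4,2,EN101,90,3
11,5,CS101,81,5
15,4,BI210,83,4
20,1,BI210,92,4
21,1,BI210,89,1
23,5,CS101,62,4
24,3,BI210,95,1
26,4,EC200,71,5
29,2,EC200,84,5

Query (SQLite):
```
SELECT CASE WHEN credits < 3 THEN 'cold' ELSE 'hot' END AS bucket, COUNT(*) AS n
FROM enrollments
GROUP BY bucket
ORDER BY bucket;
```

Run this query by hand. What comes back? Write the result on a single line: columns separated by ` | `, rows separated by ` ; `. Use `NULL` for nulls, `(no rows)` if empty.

cold | 3 ; hot | 7

Bucket rows by credits < 3 → 'cold' else 'hot'; count each bucket.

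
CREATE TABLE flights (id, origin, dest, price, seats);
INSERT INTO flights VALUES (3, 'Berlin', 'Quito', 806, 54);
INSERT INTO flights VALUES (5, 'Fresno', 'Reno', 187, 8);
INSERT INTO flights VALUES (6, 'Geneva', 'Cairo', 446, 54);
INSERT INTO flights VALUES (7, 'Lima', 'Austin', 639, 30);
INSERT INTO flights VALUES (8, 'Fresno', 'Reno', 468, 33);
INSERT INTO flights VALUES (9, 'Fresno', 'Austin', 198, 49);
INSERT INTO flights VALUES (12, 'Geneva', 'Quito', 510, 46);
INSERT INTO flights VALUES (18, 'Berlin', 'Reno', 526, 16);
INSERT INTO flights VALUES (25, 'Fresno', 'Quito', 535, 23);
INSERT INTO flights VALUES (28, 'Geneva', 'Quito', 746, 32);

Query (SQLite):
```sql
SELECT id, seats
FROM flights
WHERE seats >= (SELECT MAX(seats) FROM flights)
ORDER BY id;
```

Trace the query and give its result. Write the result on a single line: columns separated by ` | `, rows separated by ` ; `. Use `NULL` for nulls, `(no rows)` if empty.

3 | 54 ; 6 | 54

Scalar subquery: MAX(seats) over all flights rows = 54.
Keep rows where seats >= that value.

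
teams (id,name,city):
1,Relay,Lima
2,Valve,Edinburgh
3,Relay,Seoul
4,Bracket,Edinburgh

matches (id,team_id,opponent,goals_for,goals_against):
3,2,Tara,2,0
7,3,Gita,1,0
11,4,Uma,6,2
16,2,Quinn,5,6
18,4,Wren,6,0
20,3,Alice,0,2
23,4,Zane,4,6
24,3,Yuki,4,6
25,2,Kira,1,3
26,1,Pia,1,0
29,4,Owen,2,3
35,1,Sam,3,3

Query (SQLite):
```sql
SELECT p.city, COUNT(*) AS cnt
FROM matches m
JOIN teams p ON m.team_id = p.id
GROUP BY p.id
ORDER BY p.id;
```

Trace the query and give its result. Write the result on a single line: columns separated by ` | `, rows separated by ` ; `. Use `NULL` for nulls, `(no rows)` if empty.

Lima | 2 ; Edinburgh | 3 ; Seoul | 3 ; Edinburgh | 4

Join each matches row to its teams via team_id.
Group joined rows by teams.id; compute COUNT(*) per group.
  1: ids {26, 35} → COUNT(*)=2
  2: ids {3, 16, 25} → COUNT(*)=3
  3: ids {7, 20, 24} → COUNT(*)=3
  4: ids {11, 18, 23, 29} → COUNT(*)=4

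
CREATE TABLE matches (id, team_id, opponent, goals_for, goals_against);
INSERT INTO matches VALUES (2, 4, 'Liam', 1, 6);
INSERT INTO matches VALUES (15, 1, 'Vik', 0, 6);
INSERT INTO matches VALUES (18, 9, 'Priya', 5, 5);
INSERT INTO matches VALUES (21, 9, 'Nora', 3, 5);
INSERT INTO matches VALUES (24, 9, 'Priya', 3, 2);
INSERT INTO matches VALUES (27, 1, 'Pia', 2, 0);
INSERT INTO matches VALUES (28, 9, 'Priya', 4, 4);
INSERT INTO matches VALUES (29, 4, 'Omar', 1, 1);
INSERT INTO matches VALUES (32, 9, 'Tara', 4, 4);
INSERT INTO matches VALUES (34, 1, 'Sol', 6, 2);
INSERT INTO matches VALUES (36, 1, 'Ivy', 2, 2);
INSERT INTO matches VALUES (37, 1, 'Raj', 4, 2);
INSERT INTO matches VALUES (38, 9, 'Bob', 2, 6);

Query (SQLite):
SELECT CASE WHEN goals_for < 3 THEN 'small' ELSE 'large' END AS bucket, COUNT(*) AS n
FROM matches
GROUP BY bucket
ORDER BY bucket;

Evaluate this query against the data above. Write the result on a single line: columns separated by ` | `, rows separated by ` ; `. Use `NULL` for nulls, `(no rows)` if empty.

Bucket rows by goals_for < 3 → 'small' else 'large'; count each bucket.

large | 7 ; small | 6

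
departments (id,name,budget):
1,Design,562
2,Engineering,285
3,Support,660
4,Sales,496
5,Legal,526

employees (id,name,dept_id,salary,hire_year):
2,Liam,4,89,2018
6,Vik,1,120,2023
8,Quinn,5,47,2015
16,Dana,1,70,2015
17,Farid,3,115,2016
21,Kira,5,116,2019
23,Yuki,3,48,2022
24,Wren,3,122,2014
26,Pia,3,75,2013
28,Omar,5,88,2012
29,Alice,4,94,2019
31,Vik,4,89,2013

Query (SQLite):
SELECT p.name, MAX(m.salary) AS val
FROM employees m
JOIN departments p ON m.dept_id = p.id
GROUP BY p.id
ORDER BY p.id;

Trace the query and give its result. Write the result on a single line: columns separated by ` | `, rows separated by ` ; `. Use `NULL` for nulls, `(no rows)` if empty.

Design | 120 ; Support | 122 ; Sales | 94 ; Legal | 116

Join each employees row to its departments via dept_id.
Group joined rows by departments.id; compute MAX(m.salary) per group.
  1: ids {6, 16} → MAX(m.salary)=120
  3: ids {17, 23, 24, 26} → MAX(m.salary)=122
  4: ids {2, 29, 31} → MAX(m.salary)=94
  5: ids {8, 21, 28} → MAX(m.salary)=116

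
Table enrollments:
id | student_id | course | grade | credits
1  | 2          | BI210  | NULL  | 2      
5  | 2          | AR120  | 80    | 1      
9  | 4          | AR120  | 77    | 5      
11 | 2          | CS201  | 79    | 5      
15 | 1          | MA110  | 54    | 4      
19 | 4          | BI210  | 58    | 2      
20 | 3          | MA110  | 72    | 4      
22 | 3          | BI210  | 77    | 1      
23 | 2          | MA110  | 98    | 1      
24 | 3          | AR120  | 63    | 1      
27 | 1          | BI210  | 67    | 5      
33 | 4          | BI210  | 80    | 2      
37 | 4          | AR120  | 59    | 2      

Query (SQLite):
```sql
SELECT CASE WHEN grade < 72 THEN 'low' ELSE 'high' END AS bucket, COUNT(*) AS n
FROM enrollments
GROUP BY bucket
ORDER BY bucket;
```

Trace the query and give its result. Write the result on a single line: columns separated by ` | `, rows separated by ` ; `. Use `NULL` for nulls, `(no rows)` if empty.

high | 8 ; low | 5

Bucket rows by grade < 72 → 'low' else 'high'; count each bucket.
NULL < 72 is unknown, so NULL grade falls into ELSE → 'high'.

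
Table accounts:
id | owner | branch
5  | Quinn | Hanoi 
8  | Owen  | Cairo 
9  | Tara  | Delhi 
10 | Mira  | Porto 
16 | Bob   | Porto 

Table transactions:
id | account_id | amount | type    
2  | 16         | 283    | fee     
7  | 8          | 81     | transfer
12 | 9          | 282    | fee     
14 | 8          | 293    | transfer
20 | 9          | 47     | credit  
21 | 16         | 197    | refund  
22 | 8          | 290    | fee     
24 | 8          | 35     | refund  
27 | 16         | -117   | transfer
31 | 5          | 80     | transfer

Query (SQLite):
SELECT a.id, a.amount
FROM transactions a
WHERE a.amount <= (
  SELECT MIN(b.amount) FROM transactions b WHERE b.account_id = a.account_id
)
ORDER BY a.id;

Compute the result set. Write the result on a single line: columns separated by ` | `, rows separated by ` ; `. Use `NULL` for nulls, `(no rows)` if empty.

20 | 47 ; 24 | 35 ; 27 | -117 ; 31 | 80

For each transactions row a, compute MIN(amount) over rows sharing a.account_id.
Keep row a if a.amount <= that per-group MIN.
  account_id=5: MIN(amount) = 80
  account_id=8: MIN(amount) = 35
  account_id=9: MIN(amount) = 47
  account_id=16: MIN(amount) = -117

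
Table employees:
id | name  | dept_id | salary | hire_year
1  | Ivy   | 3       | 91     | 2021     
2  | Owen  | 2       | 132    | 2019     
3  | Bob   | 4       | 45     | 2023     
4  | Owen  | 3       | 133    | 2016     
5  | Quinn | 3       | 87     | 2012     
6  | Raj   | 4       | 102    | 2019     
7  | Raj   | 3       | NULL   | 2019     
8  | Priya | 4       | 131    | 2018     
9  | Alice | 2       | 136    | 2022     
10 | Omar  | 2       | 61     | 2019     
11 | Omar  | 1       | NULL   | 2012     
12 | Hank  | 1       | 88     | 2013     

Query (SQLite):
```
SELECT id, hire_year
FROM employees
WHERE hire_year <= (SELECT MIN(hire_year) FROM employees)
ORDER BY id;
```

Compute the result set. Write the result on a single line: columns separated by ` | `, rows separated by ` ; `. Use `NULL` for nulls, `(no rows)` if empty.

Scalar subquery: MIN(hire_year) over all employees rows = 2012.
Keep rows where hire_year <= that value.

5 | 2012 ; 11 | 2012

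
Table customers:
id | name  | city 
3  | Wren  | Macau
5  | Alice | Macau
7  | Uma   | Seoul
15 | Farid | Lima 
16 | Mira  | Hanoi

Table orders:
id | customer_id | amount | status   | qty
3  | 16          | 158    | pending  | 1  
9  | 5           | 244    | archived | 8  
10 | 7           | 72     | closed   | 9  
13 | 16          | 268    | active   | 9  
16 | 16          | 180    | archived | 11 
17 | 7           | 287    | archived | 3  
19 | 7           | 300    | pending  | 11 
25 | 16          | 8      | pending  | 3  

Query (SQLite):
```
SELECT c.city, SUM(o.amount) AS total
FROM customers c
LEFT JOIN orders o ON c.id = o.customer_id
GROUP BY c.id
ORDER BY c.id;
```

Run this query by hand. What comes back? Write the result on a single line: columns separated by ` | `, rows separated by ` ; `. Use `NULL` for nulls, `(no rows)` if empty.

LEFT JOIN keeps every customers row; unmatched ones get NULL for orders columns.
Group by customers.id and compute SUM(o.amount). SUM over an all-NULL group is NULL.
  3: ids {—} → SUM(o.amount)=NULL
  5: ids {9} → SUM(o.amount)=244
  7: ids {10, 17, 19} → SUM(o.amount)=659
  15: ids {—} → SUM(o.amount)=NULL
  16: ids {3, 13, 16, 25} → SUM(o.amount)=614

Macau | NULL ; Macau | 244 ; Seoul | 659 ; Lima | NULL ; Hanoi | 614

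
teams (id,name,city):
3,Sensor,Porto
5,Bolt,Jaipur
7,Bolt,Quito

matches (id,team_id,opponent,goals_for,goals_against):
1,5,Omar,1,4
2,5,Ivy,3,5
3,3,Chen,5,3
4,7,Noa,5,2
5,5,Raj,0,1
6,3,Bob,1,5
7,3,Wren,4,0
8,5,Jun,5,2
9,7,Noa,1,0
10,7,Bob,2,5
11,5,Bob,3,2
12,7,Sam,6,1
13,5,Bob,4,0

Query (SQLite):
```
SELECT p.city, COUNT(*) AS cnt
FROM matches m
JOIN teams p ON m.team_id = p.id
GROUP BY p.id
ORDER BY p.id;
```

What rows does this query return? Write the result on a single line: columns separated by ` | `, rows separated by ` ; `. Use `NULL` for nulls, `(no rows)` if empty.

Join each matches row to its teams via team_id.
Group joined rows by teams.id; compute COUNT(*) per group.
  3: ids {3, 6, 7} → COUNT(*)=3
  5: ids {1, 2, 5, 8, 11, 13} → COUNT(*)=6
  7: ids {4, 9, 10, 12} → COUNT(*)=4

Porto | 3 ; Jaipur | 6 ; Quito | 4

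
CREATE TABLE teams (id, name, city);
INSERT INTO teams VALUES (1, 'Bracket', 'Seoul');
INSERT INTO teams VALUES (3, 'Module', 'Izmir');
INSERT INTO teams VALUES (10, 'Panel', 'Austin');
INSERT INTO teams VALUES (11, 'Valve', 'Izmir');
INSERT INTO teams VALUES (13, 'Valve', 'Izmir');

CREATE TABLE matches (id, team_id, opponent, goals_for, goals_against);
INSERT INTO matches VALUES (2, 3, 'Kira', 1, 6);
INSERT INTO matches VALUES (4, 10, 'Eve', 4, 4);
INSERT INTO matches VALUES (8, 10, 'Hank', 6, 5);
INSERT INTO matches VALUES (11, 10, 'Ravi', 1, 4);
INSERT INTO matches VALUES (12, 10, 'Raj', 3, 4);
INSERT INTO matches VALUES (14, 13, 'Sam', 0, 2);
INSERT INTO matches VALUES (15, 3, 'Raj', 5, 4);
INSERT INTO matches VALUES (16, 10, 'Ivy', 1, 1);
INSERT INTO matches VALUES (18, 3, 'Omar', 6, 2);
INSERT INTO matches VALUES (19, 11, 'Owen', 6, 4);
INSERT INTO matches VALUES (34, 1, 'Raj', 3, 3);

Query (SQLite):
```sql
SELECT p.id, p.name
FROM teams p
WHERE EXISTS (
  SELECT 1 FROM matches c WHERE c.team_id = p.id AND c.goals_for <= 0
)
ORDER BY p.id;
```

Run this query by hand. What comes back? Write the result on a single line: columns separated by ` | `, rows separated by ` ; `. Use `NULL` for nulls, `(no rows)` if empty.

13 | Valve

For each teams row, check whether any matches with matching team_id has goals_for <= 0.
Keep rows where that is true.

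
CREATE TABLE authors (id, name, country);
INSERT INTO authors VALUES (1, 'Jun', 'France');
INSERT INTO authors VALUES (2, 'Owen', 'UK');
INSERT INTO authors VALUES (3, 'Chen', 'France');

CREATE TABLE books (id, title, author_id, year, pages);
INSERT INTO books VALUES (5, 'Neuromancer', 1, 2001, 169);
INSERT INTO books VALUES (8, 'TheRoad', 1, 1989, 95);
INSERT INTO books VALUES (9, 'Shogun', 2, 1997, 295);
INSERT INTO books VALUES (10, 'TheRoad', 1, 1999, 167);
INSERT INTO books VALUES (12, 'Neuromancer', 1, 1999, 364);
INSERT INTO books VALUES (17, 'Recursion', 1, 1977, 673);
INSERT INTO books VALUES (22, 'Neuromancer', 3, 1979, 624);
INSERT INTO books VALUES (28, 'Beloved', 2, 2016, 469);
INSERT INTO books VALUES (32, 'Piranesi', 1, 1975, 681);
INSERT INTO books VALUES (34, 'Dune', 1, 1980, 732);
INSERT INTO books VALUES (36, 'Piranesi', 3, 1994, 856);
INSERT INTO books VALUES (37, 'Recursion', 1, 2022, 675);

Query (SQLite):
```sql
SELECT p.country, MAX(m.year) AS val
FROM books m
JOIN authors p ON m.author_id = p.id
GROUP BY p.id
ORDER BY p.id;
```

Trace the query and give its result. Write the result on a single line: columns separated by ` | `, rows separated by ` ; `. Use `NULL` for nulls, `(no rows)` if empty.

France | 2022 ; UK | 2016 ; France | 1994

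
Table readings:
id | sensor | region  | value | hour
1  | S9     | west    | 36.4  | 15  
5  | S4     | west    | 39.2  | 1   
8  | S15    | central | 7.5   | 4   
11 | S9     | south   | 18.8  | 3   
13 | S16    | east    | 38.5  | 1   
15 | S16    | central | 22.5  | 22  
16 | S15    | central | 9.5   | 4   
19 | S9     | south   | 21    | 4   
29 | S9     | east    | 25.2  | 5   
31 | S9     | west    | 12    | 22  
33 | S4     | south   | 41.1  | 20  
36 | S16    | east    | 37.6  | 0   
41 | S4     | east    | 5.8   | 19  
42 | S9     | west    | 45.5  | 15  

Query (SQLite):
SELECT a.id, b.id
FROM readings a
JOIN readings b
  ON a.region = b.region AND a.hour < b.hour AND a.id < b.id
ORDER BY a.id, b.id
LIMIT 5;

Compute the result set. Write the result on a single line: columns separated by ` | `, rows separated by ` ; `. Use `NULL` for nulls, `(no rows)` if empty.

1 | 31 ; 5 | 31 ; 5 | 42 ; 8 | 15 ; 11 | 19

Pairs (a,b) with same region, a.hour < b.hour, a.id < b.id.
region groups: central:{8,15,16} east:{13,29,36,41} south:{11,19,33} west:{1,5,31,42}
Ordered by (a.id, b.id); first 5.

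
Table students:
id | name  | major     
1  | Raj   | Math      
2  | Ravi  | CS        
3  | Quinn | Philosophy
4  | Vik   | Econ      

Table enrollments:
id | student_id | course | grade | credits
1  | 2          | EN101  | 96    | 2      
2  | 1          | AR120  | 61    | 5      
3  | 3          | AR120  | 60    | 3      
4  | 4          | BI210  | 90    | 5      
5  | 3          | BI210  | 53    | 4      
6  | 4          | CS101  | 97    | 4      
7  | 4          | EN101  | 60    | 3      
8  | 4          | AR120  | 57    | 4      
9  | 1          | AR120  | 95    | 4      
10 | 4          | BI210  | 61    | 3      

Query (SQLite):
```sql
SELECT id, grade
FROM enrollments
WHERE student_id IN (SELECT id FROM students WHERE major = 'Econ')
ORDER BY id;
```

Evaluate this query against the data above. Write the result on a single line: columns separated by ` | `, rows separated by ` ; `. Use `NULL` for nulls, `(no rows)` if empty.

4 | 90 ; 6 | 97 ; 7 | 60 ; 8 | 57 ; 10 | 61

Inner query: students.id where major = 'Econ'.
Outer: keep enrollments rows whose student_id is in that set.
Inner query → {4}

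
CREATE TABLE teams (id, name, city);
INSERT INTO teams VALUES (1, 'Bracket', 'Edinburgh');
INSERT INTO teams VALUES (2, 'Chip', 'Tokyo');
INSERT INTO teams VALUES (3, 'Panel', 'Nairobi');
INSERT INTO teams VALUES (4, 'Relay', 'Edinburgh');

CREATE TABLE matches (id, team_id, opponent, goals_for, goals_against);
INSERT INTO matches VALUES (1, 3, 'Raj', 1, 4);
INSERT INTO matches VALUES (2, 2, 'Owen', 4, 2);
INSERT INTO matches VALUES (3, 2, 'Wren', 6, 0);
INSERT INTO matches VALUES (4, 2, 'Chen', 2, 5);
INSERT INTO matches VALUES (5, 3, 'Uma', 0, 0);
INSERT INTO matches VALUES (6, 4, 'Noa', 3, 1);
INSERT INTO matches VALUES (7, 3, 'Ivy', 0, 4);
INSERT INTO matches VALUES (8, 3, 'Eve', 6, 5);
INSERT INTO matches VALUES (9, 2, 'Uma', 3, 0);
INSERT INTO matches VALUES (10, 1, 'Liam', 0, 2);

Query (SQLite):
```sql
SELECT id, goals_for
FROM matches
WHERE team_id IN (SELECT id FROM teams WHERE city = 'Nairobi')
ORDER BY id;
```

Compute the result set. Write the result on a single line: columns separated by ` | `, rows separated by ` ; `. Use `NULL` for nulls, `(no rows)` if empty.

1 | 1 ; 5 | 0 ; 7 | 0 ; 8 | 6

Inner query: teams.id where city = 'Nairobi'.
Outer: keep matches rows whose team_id is in that set.
Inner query → {3}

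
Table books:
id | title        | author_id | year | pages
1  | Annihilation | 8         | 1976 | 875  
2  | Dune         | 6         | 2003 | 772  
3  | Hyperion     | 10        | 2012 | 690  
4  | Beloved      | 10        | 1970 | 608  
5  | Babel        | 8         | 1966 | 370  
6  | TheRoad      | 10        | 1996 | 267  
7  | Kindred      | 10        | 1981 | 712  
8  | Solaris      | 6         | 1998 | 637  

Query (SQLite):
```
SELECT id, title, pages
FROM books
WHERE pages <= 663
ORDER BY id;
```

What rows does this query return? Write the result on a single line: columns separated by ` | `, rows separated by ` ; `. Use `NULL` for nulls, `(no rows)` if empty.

4 | Beloved | 608 ; 5 | Babel | 370 ; 6 | TheRoad | 267 ; 8 | Solaris | 637

pages <= 663: ids {4, 5, 6, 8}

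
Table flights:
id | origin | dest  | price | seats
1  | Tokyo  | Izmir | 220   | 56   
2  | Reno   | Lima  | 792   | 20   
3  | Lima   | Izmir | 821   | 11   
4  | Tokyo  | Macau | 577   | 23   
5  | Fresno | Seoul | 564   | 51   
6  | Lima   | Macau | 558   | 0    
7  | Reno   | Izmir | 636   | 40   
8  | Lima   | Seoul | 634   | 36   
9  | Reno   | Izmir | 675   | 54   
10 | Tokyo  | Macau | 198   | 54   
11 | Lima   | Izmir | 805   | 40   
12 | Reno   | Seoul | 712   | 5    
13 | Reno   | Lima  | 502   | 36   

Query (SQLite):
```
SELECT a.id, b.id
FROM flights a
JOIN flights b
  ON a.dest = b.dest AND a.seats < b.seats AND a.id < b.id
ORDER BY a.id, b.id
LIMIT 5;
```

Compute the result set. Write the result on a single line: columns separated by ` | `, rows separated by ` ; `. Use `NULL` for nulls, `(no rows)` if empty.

2 | 13 ; 3 | 7 ; 3 | 9 ; 3 | 11 ; 4 | 10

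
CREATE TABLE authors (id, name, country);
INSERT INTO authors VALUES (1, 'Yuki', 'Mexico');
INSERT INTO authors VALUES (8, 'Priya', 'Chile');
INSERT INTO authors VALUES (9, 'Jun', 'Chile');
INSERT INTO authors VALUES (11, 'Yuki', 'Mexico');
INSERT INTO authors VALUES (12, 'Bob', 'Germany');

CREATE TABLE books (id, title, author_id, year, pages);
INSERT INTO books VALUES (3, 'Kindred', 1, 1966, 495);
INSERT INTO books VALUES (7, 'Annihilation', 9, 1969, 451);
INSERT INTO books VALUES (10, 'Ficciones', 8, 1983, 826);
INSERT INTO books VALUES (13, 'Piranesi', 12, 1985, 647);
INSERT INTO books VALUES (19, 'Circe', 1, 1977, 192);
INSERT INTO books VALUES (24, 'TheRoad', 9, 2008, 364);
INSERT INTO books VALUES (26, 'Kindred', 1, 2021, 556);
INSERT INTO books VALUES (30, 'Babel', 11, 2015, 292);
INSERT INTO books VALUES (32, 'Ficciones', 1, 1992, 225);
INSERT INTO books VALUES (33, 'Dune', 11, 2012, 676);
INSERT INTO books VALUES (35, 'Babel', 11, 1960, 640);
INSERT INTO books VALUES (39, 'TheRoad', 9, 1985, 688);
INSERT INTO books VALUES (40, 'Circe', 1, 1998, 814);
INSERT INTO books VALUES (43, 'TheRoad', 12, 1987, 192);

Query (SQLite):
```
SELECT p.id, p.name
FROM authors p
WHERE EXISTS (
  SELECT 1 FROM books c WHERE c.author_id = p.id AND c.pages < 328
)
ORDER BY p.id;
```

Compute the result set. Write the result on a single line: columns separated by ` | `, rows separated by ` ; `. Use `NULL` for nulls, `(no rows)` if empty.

1 | Yuki ; 11 | Yuki ; 12 | Bob

For each authors row, check whether any books with matching author_id has pages < 328.
Keep rows where that is true.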